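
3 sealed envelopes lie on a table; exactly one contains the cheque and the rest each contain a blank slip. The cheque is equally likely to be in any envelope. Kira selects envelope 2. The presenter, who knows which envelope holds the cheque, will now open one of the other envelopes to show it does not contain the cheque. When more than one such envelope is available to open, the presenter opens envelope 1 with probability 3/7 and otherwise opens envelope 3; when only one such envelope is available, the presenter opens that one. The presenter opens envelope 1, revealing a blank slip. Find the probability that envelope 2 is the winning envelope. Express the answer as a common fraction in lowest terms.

3/10

Consider each possible location of the cheque in turn.
If it is in envelope 1 (prior 1/3): the presenter opened envelope 1, so this case is ruled out; weight (1/3)·0 = 0.
If it is in envelope 2 (prior 1/3): envelope 1 is available, opened with probability 3/7; weight (1/3)·(3/7) = 1/7.
If it is in envelope 3 (prior 1/3): only envelope 1 is available, probability 1; weight (1/3)·1 = 1/3.
The weights sum to 10/21.
So P(the cheque in envelope 2 | the presenter opened envelope 1) = (1/7) / (10/21) = 3/10.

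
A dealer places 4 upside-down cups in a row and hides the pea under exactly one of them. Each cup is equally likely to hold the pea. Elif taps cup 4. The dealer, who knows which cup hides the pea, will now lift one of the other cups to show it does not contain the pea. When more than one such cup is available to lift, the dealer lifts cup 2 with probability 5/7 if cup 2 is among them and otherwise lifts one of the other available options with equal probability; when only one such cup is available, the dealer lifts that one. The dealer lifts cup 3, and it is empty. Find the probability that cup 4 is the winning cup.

Condition on the true location of the pea.
If it is under cup 1 (prior 1/4): cup 2 is available but not opened, probability 2/7; weight (1/4)·(2/7) = 1/14.
If it is under cup 2 (prior 1/4): cup 2 holds the prize so is unavailable; the dealer chooses uniformly among the 2 others, probability 1/2; weight (1/4)·(1/2) = 1/8.
If it is under cup 3 (prior 1/4): the dealer opened cup 3, so this case is ruled out; weight (1/4)·0 = 0.
If it is under cup 4 (prior 1/4): cup 2 is available but not opened; cup 3 gets probability (1 − 5/7)/2 = 1/7; weight (1/4)·(1/7) = 1/28.
The weights sum to 13/56.
So P(the pea under cup 4 | the dealer opened cup 3) = (1/28) / (13/56) = 2/13.

2/13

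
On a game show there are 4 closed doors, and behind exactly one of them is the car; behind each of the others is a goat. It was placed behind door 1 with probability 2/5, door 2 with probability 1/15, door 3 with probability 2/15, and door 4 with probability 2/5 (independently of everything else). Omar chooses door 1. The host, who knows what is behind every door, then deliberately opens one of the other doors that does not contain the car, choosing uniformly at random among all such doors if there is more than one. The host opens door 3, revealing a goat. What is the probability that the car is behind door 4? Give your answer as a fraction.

6/11

Apply Bayes' rule, conditioning on where the car actually is.
If it is behind door 1 (prior 2/5): the host has 3 equally likely choices, so probability 1/3; weight (2/5)·(1/3) = 2/15.
If it is behind door 2 (prior 1/15): the host has 2 equally likely choices, so probability 1/2; weight (1/15)·(1/2) = 1/30.
If it is behind door 3 (prior 2/15): the host opened door 3, so this case is ruled out; weight (2/15)·0 = 0.
If it is behind door 4 (prior 2/5): the host has 2 equally likely choices, so probability 1/2; weight (2/5)·(1/2) = 1/5.
The weights sum to 11/30.
So P(the car behind door 4 | the host opened door 3) = (1/5) / (11/30) = 6/11.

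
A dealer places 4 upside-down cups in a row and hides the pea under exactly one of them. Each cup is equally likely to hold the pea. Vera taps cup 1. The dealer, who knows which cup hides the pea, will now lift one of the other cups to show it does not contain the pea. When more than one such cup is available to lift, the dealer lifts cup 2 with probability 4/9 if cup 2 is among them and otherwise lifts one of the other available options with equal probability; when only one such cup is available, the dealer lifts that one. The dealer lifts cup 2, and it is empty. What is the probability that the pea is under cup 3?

Condition on the true location of the pea.
If it is under any of cups 1, 3, and 4 (prior 1/4 each): cup 2 is available, opened with probability 4/9; weight (1/4)·(4/9) = 1/9 each.
If it is under cup 2 (prior 1/4): the dealer opened cup 2, so this case is ruled out; weight (1/4)·0 = 0.
The weights sum to 1/3.
So P(the pea under cup 3 | the dealer opened cup 2) = (1/9) / (1/3) = 1/3.

1/3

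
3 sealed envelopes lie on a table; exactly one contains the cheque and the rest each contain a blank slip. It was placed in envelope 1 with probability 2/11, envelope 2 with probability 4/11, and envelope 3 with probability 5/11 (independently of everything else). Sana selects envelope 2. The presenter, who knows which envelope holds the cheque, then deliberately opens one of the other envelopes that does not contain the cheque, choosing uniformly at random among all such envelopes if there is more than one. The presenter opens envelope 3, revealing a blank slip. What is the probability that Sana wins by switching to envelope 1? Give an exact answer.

1/2

Consider each possible location of the cheque in turn.
If it is in envelope 1 (prior 2/11): the presenter has no choice, probability 1; weight (2/11)·1 = 2/11.
If it is in envelope 2 (prior 4/11): the presenter has 2 equally likely choices, so probability 1/2; weight (4/11)·(1/2) = 2/11.
If it is in envelope 3 (prior 5/11): the presenter opened envelope 3, so this case is ruled out; weight (5/11)·0 = 0.
The weights sum to 4/11.
So P(the cheque in envelope 1 | the presenter opened envelope 3) = (2/11) / (4/11) = 1/2.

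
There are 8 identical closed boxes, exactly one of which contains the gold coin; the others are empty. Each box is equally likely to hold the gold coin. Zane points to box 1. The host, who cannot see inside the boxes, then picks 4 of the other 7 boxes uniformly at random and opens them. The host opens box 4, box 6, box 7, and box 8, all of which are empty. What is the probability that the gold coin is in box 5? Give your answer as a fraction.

Apply Bayes' rule, conditioning on where the gold coin actually is.
If it is in any of boxes 1, 2, 3, and 5 (prior 1/8 each): the host picks exactly this set with probability 1/35 regardless, and none is the prize; weight (1/8)·(1/35) = 1/280 each.
If it is in any of boxes 4, 6, 7, and 8 (prior 1/8 each): that box was opened and seen not to hold the prize — ruled out; weight (1/8)·0 = 0 each.
The weights sum to 1/70.
So P(the gold coin in box 5 | the host opened box 4, box 6, box 7, and box 8) = (1/280) / (1/70) = 1/4.

1/4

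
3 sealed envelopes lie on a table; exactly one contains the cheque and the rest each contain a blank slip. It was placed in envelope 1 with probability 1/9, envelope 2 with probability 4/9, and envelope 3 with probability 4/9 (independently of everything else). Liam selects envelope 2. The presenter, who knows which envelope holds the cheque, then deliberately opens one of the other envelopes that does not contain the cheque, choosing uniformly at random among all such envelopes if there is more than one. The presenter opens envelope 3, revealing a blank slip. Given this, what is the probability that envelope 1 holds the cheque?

Consider each possible location of the cheque in turn.
If it is in envelope 1 (prior 1/9): the presenter has no choice, probability 1; weight (1/9)·1 = 1/9.
If it is in envelope 2 (prior 4/9): the presenter has 2 equally likely choices, so probability 1/2; weight (4/9)·(1/2) = 2/9.
If it is in envelope 3 (prior 4/9): the presenter opened envelope 3, so this case is ruled out; weight (4/9)·0 = 0.
The weights sum to 1/3.
So P(the cheque in envelope 1 | the presenter opened envelope 3) = (1/9) / (1/3) = 1/3.

1/3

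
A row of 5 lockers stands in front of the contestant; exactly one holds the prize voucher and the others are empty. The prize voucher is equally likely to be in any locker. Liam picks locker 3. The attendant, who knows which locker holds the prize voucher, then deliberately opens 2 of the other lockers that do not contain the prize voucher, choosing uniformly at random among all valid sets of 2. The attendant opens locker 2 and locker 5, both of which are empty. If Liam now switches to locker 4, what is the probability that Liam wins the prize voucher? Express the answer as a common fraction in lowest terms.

Apply Bayes' rule, conditioning on where the prize voucher actually is.
If it is in either of lockers 1 and 4 (prior 1/5 each): the attendant has 3 equally likely choices, so probability 1/3; weight (1/5)·(1/3) = 1/15 each.
If it is in either of lockers 2 and 5 (prior 1/5 each): that locker was opened and seen not to hold the prize — ruled out; weight (1/5)·0 = 0 each.
If it is in locker 3 (prior 1/5): the attendant has 6 equally likely choices, so probability 1/6; weight (1/5)·(1/6) = 1/30.
The weights sum to 1/6.
So P(the prize voucher in locker 4 | the attendant opened locker 2 and locker 5) = (1/15) / (1/6) = 2/5.

2/5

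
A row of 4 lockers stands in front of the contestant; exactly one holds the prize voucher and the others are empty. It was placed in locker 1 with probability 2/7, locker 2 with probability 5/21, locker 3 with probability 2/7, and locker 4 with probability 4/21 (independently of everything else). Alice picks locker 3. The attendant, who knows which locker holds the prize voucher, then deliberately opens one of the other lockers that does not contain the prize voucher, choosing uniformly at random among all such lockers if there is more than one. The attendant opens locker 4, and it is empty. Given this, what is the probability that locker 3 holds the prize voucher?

4/15

Condition on the true location of the prize voucher.
If it is in locker 1 (prior 2/7): the attendant has 2 equally likely choices, so probability 1/2; weight (2/7)·(1/2) = 1/7.
If it is in locker 2 (prior 5/21): the attendant has 2 equally likely choices, so probability 1/2; weight (5/21)·(1/2) = 5/42.
If it is in locker 3 (prior 2/7): the attendant has 3 equally likely choices, so probability 1/3; weight (2/7)·(1/3) = 2/21.
If it is in locker 4 (prior 4/21): the attendant opened locker 4, so this case is ruled out; weight (4/21)·0 = 0.
The weights sum to 5/14.
So P(the prize voucher in locker 3 | the attendant opened locker 4) = (2/21) / (5/14) = 4/15.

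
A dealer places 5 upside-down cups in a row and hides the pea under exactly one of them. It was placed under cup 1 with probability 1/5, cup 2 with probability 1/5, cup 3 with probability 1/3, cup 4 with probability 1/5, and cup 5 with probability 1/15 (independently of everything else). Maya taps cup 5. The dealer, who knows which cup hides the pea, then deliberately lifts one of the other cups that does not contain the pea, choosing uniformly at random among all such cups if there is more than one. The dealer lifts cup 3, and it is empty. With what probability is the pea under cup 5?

Condition on the true location of the pea.
If it is under any of cups 1, 2, and 4 (prior 1/5 each): the dealer has 3 equally likely choices, so probability 1/3; weight (1/5)·(1/3) = 1/15 each.
If it is under cup 3 (prior 1/3): the dealer opened cup 3, so this case is ruled out; weight (1/3)·0 = 0.
If it is under cup 5 (prior 1/15): the dealer has 4 equally likely choices, so probability 1/4; weight (1/15)·(1/4) = 1/60.
The weights sum to 13/60.
So P(the pea under cup 5 | the dealer opened cup 3) = (1/60) / (13/60) = 1/13.

1/13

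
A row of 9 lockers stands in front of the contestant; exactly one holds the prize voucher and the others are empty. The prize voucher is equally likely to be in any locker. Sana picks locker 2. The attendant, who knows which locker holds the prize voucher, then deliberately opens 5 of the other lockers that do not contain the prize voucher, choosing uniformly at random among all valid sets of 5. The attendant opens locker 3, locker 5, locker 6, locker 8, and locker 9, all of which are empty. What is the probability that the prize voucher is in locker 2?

Apply Bayes' rule, conditioning on where the prize voucher actually is.
If it is in any of lockers 1, 4, and 7 (prior 1/9 each): the attendant has 21 equally likely choices, so probability 1/21; weight (1/9)·(1/21) = 1/189 each.
If it is in locker 2 (prior 1/9): the attendant has 56 equally likely choices, so probability 1/56; weight (1/9)·(1/56) = 1/504.
If it is in any of lockers 3, 5, 6, 8, and 9 (prior 1/9 each): that locker was opened and seen not to hold the prize — ruled out; weight (1/9)·0 = 0 each.
The weights sum to 1/56.
So P(the prize voucher in locker 2 | the attendant opened locker 3, locker 5, locker 6, locker 8, and locker 9) = (1/504) / (1/56) = 1/9.

1/9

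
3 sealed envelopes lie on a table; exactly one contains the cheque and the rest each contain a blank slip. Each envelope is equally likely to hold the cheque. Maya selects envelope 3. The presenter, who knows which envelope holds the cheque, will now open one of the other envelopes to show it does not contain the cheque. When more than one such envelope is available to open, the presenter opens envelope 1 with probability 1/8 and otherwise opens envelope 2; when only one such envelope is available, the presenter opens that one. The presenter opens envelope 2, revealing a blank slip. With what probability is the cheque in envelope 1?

8/15

Condition on the true location of the cheque.
If it is in envelope 1 (prior 1/3): only envelope 2 is available, probability 1; weight (1/3)·1 = 1/3.
If it is in envelope 2 (prior 1/3): the presenter opened envelope 2, so this case is ruled out; weight (1/3)·0 = 0.
If it is in envelope 3 (prior 1/3): envelope 1 is available but not opened, probability 7/8; weight (1/3)·(7/8) = 7/24.
The weights sum to 5/8.
So P(the cheque in envelope 1 | the presenter opened envelope 2) = (1/3) / (5/8) = 8/15.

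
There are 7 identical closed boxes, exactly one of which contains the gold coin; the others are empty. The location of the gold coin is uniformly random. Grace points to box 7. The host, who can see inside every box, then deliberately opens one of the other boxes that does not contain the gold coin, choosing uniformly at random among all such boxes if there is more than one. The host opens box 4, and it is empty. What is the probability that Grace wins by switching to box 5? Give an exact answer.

Condition on the true location of the gold coin.
If it is in any of boxes 1, 2, 3, 5, and 6 (prior 1/7 each): the host has 5 equally likely choices, so probability 1/5; weight (1/7)·(1/5) = 1/35 each.
If it is in box 4 (prior 1/7): the host opened box 4, so this case is ruled out; weight (1/7)·0 = 0.
If it is in box 7 (prior 1/7): the host has 6 equally likely choices, so probability 1/6; weight (1/7)·(1/6) = 1/42.
The weights sum to 1/6.
So P(the gold coin in box 5 | the host opened box 4) = (1/35) / (1/6) = 6/35.

6/35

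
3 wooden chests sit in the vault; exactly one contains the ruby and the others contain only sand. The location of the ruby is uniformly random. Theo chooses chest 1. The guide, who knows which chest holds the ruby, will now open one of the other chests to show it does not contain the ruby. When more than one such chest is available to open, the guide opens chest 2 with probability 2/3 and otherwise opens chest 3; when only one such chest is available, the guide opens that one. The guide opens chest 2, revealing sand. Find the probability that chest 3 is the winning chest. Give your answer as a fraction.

Apply Bayes' rule, conditioning on where the ruby actually is.
If it is in chest 1 (prior 1/3): chest 2 is available, opened with probability 2/3; weight (1/3)·(2/3) = 2/9.
If it is in chest 2 (prior 1/3): the guide opened chest 2, so this case is ruled out; weight (1/3)·0 = 0.
If it is in chest 3 (prior 1/3): only chest 2 is available, probability 1; weight (1/3)·1 = 1/3.
The weights sum to 5/9.
So P(the ruby in chest 3 | the guide opened chest 2) = (1/3) / (5/9) = 3/5.

3/5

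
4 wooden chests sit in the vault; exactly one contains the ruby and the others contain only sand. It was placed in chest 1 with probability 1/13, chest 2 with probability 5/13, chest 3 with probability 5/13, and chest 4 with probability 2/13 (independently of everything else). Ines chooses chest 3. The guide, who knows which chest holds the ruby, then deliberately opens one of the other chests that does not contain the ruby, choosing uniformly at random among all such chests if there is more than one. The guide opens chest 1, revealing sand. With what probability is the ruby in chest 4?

6/31

Apply Bayes' rule, conditioning on where the ruby actually is.
If it is in chest 1 (prior 1/13): the guide opened chest 1, so this case is ruled out; weight (1/13)·0 = 0.
If it is in chest 2 (prior 5/13): the guide has 2 equally likely choices, so probability 1/2; weight (5/13)·(1/2) = 5/26.
If it is in chest 3 (prior 5/13): the guide has 3 equally likely choices, so probability 1/3; weight (5/13)·(1/3) = 5/39.
If it is in chest 4 (prior 2/13): the guide has 2 equally likely choices, so probability 1/2; weight (2/13)·(1/2) = 1/13.
The weights sum to 31/78.
So P(the ruby in chest 4 | the guide opened chest 1) = (1/13) / (31/78) = 6/31.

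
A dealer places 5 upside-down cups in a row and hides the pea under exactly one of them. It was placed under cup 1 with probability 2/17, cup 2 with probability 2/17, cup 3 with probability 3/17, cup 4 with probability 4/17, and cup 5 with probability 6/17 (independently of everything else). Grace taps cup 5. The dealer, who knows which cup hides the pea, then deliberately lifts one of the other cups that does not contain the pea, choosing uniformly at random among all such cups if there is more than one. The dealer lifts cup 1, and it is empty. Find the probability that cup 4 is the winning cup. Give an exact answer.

Consider each possible location of the pea in turn.
If it is under cup 1 (prior 2/17): the dealer opened cup 1, so this case is ruled out; weight (2/17)·0 = 0.
If it is under cup 2 (prior 2/17): the dealer has 3 equally likely choices, so probability 1/3; weight (2/17)·(1/3) = 2/51.
If it is under cup 3 (prior 3/17): the dealer has 3 equally likely choices, so probability 1/3; weight (3/17)·(1/3) = 1/17.
If it is under cup 4 (prior 4/17): the dealer has 3 equally likely choices, so probability 1/3; weight (4/17)·(1/3) = 4/51.
If it is under cup 5 (prior 6/17): the dealer has 4 equally likely choices, so probability 1/4; weight (6/17)·(1/4) = 3/34.
The weights sum to 9/34.
So P(the pea under cup 4 | the dealer opened cup 1) = (4/51) / (9/34) = 8/27.

8/27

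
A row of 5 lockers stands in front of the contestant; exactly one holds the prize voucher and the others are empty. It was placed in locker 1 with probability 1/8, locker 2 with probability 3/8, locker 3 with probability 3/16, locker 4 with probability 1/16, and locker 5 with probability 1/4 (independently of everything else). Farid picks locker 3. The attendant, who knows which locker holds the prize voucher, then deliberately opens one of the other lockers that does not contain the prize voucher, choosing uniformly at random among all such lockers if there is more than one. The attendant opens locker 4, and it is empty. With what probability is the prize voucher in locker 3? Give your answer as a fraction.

Apply Bayes' rule, conditioning on where the prize voucher actually is.
If it is in locker 1 (prior 1/8): the attendant has 3 equally likely choices, so probability 1/3; weight (1/8)·(1/3) = 1/24.
If it is in locker 2 (prior 3/8): the attendant has 3 equally likely choices, so probability 1/3; weight (3/8)·(1/3) = 1/8.
If it is in locker 3 (prior 3/16): the attendant has 4 equally likely choices, so probability 1/4; weight (3/16)·(1/4) = 3/64.
If it is in locker 4 (prior 1/16): the attendant opened locker 4, so this case is ruled out; weight (1/16)·0 = 0.
If it is in locker 5 (prior 1/4): the attendant has 3 equally likely choices, so probability 1/3; weight (1/4)·(1/3) = 1/12.
The weights sum to 19/64.
So P(the prize voucher in locker 3 | the attendant opened locker 4) = (3/64) / (19/64) = 3/19.

3/19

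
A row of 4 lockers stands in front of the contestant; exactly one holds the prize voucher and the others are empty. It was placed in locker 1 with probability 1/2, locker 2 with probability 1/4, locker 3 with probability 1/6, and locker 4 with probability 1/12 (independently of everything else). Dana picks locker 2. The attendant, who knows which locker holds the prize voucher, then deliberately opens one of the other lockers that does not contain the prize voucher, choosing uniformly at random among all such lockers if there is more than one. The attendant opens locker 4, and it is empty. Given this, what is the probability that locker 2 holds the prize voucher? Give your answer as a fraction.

1/5

Consider each possible location of the prize voucher in turn.
If it is in locker 1 (prior 1/2): the attendant has 2 equally likely choices, so probability 1/2; weight (1/2)·(1/2) = 1/4.
If it is in locker 2 (prior 1/4): the attendant has 3 equally likely choices, so probability 1/3; weight (1/4)·(1/3) = 1/12.
If it is in locker 3 (prior 1/6): the attendant has 2 equally likely choices, so probability 1/2; weight (1/6)·(1/2) = 1/12.
If it is in locker 4 (prior 1/12): the attendant opened locker 4, so this case is ruled out; weight (1/12)·0 = 0.
The weights sum to 5/12.
So P(the prize voucher in locker 2 | the attendant opened locker 4) = (1/12) / (5/12) = 1/5.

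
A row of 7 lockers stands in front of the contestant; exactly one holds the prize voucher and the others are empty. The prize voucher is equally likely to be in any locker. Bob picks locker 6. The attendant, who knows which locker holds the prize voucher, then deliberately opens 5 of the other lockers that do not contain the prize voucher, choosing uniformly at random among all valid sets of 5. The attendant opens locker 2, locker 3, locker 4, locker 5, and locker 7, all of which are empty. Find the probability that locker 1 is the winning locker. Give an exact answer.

Consider each possible location of the prize voucher in turn.
If it is in locker 1 (prior 1/7): the attendant has no choice, probability 1; weight (1/7)·1 = 1/7.
If it is in any of lockers 2, 3, 4, 5, and 7 (prior 1/7 each): that locker was opened and seen not to hold the prize — ruled out; weight (1/7)·0 = 0 each.
If it is in locker 6 (prior 1/7): the attendant has 6 equally likely choices, so probability 1/6; weight (1/7)·(1/6) = 1/42.
The weights sum to 1/6.
So P(the prize voucher in locker 1 | the attendant opened locker 2, locker 3, locker 4, locker 5, and locker 7) = (1/7) / (1/6) = 6/7.

6/7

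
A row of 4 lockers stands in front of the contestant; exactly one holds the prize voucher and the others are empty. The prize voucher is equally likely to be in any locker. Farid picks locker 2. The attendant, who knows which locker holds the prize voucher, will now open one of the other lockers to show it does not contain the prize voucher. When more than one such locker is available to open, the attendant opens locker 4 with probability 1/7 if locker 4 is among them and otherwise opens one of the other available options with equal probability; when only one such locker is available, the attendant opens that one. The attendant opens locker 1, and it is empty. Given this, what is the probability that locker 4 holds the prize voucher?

Apply Bayes' rule, conditioning on where the prize voucher actually is.
If it is in locker 1 (prior 1/4): the attendant opened locker 1, so this case is ruled out; weight (1/4)·0 = 0.
If it is in locker 2 (prior 1/4): locker 4 is available but not opened; locker 1 gets probability (1 − 1/7)/2 = 3/7; weight (1/4)·(3/7) = 3/28.
If it is in locker 3 (prior 1/4): locker 4 is available but not opened, probability 6/7; weight (1/4)·(6/7) = 3/14.
If it is in locker 4 (prior 1/4): locker 4 holds the prize so is unavailable; the attendant chooses uniformly among the 2 others, probability 1/2; weight (1/4)·(1/2) = 1/8.
The weights sum to 25/56.
So P(the prize voucher in locker 4 | the attendant opened locker 1) = (1/8) / (25/56) = 7/25.

7/25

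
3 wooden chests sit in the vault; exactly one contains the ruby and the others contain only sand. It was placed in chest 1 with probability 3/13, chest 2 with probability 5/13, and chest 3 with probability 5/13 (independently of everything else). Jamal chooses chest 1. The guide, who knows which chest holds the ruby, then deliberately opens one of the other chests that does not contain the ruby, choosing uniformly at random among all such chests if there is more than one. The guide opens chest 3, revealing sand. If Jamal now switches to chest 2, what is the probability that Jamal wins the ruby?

10/13

Consider each possible location of the ruby in turn.
If it is in chest 1 (prior 3/13): the guide has 2 equally likely choices, so probability 1/2; weight (3/13)·(1/2) = 3/26.
If it is in chest 2 (prior 5/13): the guide has no choice, probability 1; weight (5/13)·1 = 5/13.
If it is in chest 3 (prior 5/13): the guide opened chest 3, so this case is ruled out; weight (5/13)·0 = 0.
The weights sum to 1/2.
So P(the ruby in chest 2 | the guide opened chest 3) = (5/13) / (1/2) = 10/13.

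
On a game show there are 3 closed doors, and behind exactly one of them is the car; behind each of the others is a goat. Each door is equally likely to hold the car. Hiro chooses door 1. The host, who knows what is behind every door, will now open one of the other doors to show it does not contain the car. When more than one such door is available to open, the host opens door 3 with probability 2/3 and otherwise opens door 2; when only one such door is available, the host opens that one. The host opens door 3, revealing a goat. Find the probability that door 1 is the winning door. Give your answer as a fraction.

2/5

Apply Bayes' rule, conditioning on where the car actually is.
If it is behind door 1 (prior 1/3): door 3 is available, opened with probability 2/3; weight (1/3)·(2/3) = 2/9.
If it is behind door 2 (prior 1/3): only door 3 is available, probability 1; weight (1/3)·1 = 1/3.
If it is behind door 3 (prior 1/3): the host opened door 3, so this case is ruled out; weight (1/3)·0 = 0.
The weights sum to 5/9.
So P(the car behind door 1 | the host opened door 3) = (2/9) / (5/9) = 2/5.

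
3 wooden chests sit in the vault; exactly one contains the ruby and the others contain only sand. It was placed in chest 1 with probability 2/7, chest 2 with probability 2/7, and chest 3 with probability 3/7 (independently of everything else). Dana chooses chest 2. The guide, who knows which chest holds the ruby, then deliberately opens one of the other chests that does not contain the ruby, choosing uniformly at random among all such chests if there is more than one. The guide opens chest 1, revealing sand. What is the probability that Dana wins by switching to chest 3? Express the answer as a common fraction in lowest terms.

3/4

Condition on the true location of the ruby.
If it is in chest 1 (prior 2/7): the guide opened chest 1, so this case is ruled out; weight (2/7)·0 = 0.
If it is in chest 2 (prior 2/7): the guide has 2 equally likely choices, so probability 1/2; weight (2/7)·(1/2) = 1/7.
If it is in chest 3 (prior 3/7): the guide has no choice, probability 1; weight (3/7)·1 = 3/7.
The weights sum to 4/7.
So P(the ruby in chest 3 | the guide opened chest 1) = (3/7) / (4/7) = 3/4.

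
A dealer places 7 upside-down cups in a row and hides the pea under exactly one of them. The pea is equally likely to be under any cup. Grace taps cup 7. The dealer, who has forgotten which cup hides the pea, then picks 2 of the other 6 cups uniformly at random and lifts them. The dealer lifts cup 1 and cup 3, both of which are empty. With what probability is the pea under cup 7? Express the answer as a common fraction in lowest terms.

1/5

Because the dealer chose which cups to lift without knowing where the pea is, the choice is independent of the prize location. Learning that none of the 2 opened cups holds the pea simply rules out those 2 locations and leaves the remaining 5 cups still equally likely by symmetry.
So P(the pea under cup 7) = 1/5.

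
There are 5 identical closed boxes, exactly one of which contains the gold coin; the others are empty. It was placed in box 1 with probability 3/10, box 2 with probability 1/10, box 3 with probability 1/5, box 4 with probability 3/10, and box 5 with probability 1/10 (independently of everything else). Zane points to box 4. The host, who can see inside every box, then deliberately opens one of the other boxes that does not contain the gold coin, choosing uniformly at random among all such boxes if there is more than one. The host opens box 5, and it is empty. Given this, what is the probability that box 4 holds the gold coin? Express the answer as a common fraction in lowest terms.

3/11

Consider each possible location of the gold coin in turn.
If it is in box 1 (prior 3/10): the host has 3 equally likely choices, so probability 1/3; weight (3/10)·(1/3) = 1/10.
If it is in box 2 (prior 1/10): the host has 3 equally likely choices, so probability 1/3; weight (1/10)·(1/3) = 1/30.
If it is in box 3 (prior 1/5): the host has 3 equally likely choices, so probability 1/3; weight (1/5)·(1/3) = 1/15.
If it is in box 4 (prior 3/10): the host has 4 equally likely choices, so probability 1/4; weight (3/10)·(1/4) = 3/40.
If it is in box 5 (prior 1/10): the host opened box 5, so this case is ruled out; weight (1/10)·0 = 0.
The weights sum to 11/40.
So P(the gold coin in box 4 | the host opened box 5) = (3/40) / (11/40) = 3/11.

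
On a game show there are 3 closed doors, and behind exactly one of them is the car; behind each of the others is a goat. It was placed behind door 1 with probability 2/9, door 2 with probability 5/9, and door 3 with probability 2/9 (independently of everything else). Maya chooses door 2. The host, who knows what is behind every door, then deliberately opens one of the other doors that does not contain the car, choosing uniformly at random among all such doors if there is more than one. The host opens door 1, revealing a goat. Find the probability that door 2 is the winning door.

5/9

Condition on the true location of the car.
If it is behind door 1 (prior 2/9): the host opened door 1, so this case is ruled out; weight (2/9)·0 = 0.
If it is behind door 2 (prior 5/9): the host has 2 equally likely choices, so probability 1/2; weight (5/9)·(1/2) = 5/18.
If it is behind door 3 (prior 2/9): the host has no choice, probability 1; weight (2/9)·1 = 2/9.
The weights sum to 1/2.
So P(the car behind door 2 | the host opened door 1) = (5/18) / (1/2) = 5/9.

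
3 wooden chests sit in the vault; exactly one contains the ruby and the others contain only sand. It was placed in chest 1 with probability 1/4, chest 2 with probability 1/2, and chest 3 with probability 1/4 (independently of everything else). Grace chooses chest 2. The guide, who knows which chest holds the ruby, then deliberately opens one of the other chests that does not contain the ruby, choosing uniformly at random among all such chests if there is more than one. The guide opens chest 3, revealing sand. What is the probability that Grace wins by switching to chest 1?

1/2

Apply Bayes' rule, conditioning on where the ruby actually is.
If it is in chest 1 (prior 1/4): the guide has no choice, probability 1; weight (1/4)·1 = 1/4.
If it is in chest 2 (prior 1/2): the guide has 2 equally likely choices, so probability 1/2; weight (1/2)·(1/2) = 1/4.
If it is in chest 3 (prior 1/4): the guide opened chest 3, so this case is ruled out; weight (1/4)·0 = 0.
The weights sum to 1/2.
So P(the ruby in chest 1 | the guide opened chest 3) = (1/4) / (1/2) = 1/2.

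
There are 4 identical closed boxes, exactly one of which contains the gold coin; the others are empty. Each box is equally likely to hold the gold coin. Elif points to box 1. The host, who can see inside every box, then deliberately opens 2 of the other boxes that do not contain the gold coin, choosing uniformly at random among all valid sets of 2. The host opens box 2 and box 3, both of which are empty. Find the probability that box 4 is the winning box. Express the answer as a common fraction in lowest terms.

Apply Bayes' rule, conditioning on where the gold coin actually is.
If it is in box 1 (prior 1/4): the host has 3 equally likely choices, so probability 1/3; weight (1/4)·(1/3) = 1/12.
If it is in either of boxes 2 and 3 (prior 1/4 each): that box was opened and seen not to hold the prize — ruled out; weight (1/4)·0 = 0 each.
If it is in box 4 (prior 1/4): the host has no choice, probability 1; weight (1/4)·1 = 1/4.
The weights sum to 1/3.
So P(the gold coin in box 4 | the host opened box 2 and box 3) = (1/4) / (1/3) = 3/4.

3/4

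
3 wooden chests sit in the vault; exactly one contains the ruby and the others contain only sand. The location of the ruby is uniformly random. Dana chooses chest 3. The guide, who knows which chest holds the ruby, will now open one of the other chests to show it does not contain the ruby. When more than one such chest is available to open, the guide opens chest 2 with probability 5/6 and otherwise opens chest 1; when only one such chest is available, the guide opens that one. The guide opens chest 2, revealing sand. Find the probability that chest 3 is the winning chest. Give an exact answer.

Consider each possible location of the ruby in turn.
If it is in chest 1 (prior 1/3): only chest 2 is available, probability 1; weight (1/3)·1 = 1/3.
If it is in chest 2 (prior 1/3): the guide opened chest 2, so this case is ruled out; weight (1/3)·0 = 0.
If it is in chest 3 (prior 1/3): chest 2 is available, opened with probability 5/6; weight (1/3)·(5/6) = 5/18.
The weights sum to 11/18.
So P(the ruby in chest 3 | the guide opened chest 2) = (5/18) / (11/18) = 5/11.

5/11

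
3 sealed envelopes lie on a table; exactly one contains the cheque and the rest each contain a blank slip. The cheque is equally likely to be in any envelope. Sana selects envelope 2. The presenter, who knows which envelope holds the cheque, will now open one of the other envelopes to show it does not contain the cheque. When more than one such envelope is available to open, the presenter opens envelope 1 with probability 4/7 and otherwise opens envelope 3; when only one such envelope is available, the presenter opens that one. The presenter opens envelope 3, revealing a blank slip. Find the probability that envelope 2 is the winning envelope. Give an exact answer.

Consider each possible location of the cheque in turn.
If it is in envelope 1 (prior 1/3): only envelope 3 is available, probability 1; weight (1/3)·1 = 1/3.
If it is in envelope 2 (prior 1/3): envelope 1 is available but not opened, probability 3/7; weight (1/3)·(3/7) = 1/7.
If it is in envelope 3 (prior 1/3): the presenter opened envelope 3, so this case is ruled out; weight (1/3)·0 = 0.
The weights sum to 10/21.
So P(the cheque in envelope 2 | the presenter opened envelope 3) = (1/7) / (10/21) = 3/10.

3/10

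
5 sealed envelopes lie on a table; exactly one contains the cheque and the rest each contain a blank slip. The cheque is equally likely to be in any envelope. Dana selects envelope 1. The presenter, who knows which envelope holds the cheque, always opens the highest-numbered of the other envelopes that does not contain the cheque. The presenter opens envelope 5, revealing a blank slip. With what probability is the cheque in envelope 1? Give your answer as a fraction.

Condition on the true location of the cheque.
If it is in any of envelopes 1, 2, 3, and 4 (prior 1/5 each): envelope 5 is the highest-numbered option available, probability 1; weight (1/5)·1 = 1/5 each.
If it is in envelope 5 (prior 1/5): the presenter opened envelope 5, so this case is ruled out; weight (1/5)·0 = 0.
The weights sum to 4/5.
So P(the cheque in envelope 1 | the presenter opened envelope 5) = (1/5) / (4/5) = 1/4.

1/4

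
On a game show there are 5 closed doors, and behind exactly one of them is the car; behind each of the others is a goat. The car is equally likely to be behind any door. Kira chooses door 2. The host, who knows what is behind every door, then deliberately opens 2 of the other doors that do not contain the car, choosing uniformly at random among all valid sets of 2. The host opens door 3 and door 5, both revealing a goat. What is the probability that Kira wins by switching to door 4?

2/5

Consider each possible location of the car in turn.
If it is behind either of doors 1 and 4 (prior 1/5 each): the host has 3 equally likely choices, so probability 1/3; weight (1/5)·(1/3) = 1/15 each.
If it is behind door 2 (prior 1/5): the host has 6 equally likely choices, so probability 1/6; weight (1/5)·(1/6) = 1/30.
If it is behind either of doors 3 and 5 (prior 1/5 each): that door was opened and seen not to hold the prize — ruled out; weight (1/5)·0 = 0 each.
The weights sum to 1/6.
So P(the car behind door 4 | the host opened door 3 and door 5) = (1/15) / (1/6) = 2/5.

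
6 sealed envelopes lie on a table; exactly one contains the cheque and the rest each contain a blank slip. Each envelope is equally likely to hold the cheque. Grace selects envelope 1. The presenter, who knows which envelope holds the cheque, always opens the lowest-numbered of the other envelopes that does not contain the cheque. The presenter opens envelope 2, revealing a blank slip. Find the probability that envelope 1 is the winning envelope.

Condition on the true location of the cheque.
If it is in any of envelopes 1, 3, 4, 5, and 6 (prior 1/6 each): envelope 2 is the lowest-numbered option available, probability 1; weight (1/6)·1 = 1/6 each.
If it is in envelope 2 (prior 1/6): the presenter opened envelope 2, so this case is ruled out; weight (1/6)·0 = 0.
The weights sum to 5/6.
So P(the cheque in envelope 1 | the presenter opened envelope 2) = (1/6) / (5/6) = 1/5.

1/5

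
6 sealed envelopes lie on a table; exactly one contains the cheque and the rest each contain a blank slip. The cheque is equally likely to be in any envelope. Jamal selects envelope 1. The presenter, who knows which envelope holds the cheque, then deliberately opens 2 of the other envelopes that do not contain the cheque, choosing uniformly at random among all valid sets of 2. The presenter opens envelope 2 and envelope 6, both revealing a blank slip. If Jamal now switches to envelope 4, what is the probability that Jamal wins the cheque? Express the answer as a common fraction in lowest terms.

Apply Bayes' rule, conditioning on where the cheque actually is.
If it is in envelope 1 (prior 1/6): the presenter has 10 equally likely choices, so probability 1/10; weight (1/6)·(1/10) = 1/60.
If it is in either of envelopes 2 and 6 (prior 1/6 each): that envelope was opened and seen not to hold the prize — ruled out; weight (1/6)·0 = 0 each.
If it is in any of envelopes 3, 4, and 5 (prior 1/6 each): the presenter has 6 equally likely choices, so probability 1/6; weight (1/6)·(1/6) = 1/36 each.
The weights sum to 1/10.
So P(the cheque in envelope 4 | the presenter opened envelope 2 and envelope 6) = (1/36) / (1/10) = 5/18.

5/18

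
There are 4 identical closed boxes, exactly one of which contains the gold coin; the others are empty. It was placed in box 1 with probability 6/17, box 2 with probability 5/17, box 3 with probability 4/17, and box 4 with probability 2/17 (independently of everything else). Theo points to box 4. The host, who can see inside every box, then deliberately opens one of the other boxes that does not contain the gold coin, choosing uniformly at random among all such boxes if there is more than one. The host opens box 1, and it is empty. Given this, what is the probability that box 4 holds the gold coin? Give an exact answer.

4/31

Condition on the true location of the gold coin.
If it is in box 1 (prior 6/17): the host opened box 1, so this case is ruled out; weight (6/17)·0 = 0.
If it is in box 2 (prior 5/17): the host has 2 equally likely choices, so probability 1/2; weight (5/17)·(1/2) = 5/34.
If it is in box 3 (prior 4/17): the host has 2 equally likely choices, so probability 1/2; weight (4/17)·(1/2) = 2/17.
If it is in box 4 (prior 2/17): the host has 3 equally likely choices, so probability 1/3; weight (2/17)·(1/3) = 2/51.
The weights sum to 31/102.
So P(the gold coin in box 4 | the host opened box 1) = (2/51) / (31/102) = 4/31.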